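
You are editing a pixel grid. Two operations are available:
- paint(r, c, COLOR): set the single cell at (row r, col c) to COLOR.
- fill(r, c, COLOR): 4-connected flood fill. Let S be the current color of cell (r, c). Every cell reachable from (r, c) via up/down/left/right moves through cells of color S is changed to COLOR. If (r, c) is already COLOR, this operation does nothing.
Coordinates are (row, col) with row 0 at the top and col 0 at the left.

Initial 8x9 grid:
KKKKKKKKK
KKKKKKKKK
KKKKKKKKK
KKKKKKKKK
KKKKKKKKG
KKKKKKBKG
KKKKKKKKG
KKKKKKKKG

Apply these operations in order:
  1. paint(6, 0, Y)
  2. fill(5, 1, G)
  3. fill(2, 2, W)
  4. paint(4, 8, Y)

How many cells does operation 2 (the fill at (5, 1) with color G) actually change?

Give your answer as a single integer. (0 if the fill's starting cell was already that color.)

Answer: 66

Derivation:
After op 1 paint(6,0,Y):
KKKKKKKKK
KKKKKKKKK
KKKKKKKKK
KKKKKKKKK
KKKKKKKKG
KKKKKKBKG
YKKKKKKKG
KKKKKKKKG
After op 2 fill(5,1,G) [66 cells changed]:
GGGGGGGGG
GGGGGGGGG
GGGGGGGGG
GGGGGGGGG
GGGGGGGGG
GGGGGGBGG
YGGGGGGGG
GGGGGGGGG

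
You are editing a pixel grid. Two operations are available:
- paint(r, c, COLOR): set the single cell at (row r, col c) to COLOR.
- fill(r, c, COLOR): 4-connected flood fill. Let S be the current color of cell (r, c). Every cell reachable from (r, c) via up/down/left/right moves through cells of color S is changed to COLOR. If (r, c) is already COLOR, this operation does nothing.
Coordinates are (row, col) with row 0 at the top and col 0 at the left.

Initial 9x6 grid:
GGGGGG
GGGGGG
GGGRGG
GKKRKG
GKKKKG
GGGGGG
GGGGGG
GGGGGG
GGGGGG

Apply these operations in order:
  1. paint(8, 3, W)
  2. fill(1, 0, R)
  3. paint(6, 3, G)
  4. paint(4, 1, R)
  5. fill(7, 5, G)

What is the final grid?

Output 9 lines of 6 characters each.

Answer: GGGGGG
GGGGGG
GGGGGG
GKKGKG
GGKKKG
GGGGGG
GGGGGG
GGGGGG
GGGWGG

Derivation:
After op 1 paint(8,3,W):
GGGGGG
GGGGGG
GGGRGG
GKKRKG
GKKKKG
GGGGGG
GGGGGG
GGGGGG
GGGWGG
After op 2 fill(1,0,R) [44 cells changed]:
RRRRRR
RRRRRR
RRRRRR
RKKRKR
RKKKKR
RRRRRR
RRRRRR
RRRRRR
RRRWRR
After op 3 paint(6,3,G):
RRRRRR
RRRRRR
RRRRRR
RKKRKR
RKKKKR
RRRRRR
RRRGRR
RRRRRR
RRRWRR
After op 4 paint(4,1,R):
RRRRRR
RRRRRR
RRRRRR
RKKRKR
RRKKKR
RRRRRR
RRRGRR
RRRRRR
RRRWRR
After op 5 fill(7,5,G) [46 cells changed]:
GGGGGG
GGGGGG
GGGGGG
GKKGKG
GGKKKG
GGGGGG
GGGGGG
GGGGGG
GGGWGG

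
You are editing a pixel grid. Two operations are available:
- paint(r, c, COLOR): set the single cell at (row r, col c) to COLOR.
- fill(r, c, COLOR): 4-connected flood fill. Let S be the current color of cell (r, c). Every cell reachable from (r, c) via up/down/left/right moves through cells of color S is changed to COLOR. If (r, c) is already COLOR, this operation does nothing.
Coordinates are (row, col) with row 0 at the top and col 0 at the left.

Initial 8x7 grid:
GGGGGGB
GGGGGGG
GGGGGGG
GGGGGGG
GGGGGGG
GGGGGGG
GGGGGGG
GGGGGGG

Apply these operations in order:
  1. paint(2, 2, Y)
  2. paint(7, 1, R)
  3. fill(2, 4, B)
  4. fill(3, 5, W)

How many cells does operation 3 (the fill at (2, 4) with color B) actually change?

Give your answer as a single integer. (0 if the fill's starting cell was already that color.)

Answer: 53

Derivation:
After op 1 paint(2,2,Y):
GGGGGGB
GGGGGGG
GGYGGGG
GGGGGGG
GGGGGGG
GGGGGGG
GGGGGGG
GGGGGGG
After op 2 paint(7,1,R):
GGGGGGB
GGGGGGG
GGYGGGG
GGGGGGG
GGGGGGG
GGGGGGG
GGGGGGG
GRGGGGG
After op 3 fill(2,4,B) [53 cells changed]:
BBBBBBB
BBBBBBB
BBYBBBB
BBBBBBB
BBBBBBB
BBBBBBB
BBBBBBB
BRBBBBB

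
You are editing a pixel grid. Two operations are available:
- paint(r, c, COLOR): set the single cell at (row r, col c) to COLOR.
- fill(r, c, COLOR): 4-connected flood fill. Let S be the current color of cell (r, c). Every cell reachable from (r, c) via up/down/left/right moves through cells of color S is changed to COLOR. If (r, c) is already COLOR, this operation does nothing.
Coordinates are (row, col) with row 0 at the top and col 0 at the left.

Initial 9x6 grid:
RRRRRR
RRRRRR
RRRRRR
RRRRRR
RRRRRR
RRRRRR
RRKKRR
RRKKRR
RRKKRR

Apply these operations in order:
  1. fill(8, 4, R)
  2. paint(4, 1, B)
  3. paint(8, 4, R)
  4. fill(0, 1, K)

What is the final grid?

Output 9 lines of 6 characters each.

Answer: KKKKKK
KKKKKK
KKKKKK
KKKKKK
KBKKKK
KKKKKK
KKKKKK
KKKKKK
KKKKKK

Derivation:
After op 1 fill(8,4,R) [0 cells changed]:
RRRRRR
RRRRRR
RRRRRR
RRRRRR
RRRRRR
RRRRRR
RRKKRR
RRKKRR
RRKKRR
After op 2 paint(4,1,B):
RRRRRR
RRRRRR
RRRRRR
RRRRRR
RBRRRR
RRRRRR
RRKKRR
RRKKRR
RRKKRR
After op 3 paint(8,4,R):
RRRRRR
RRRRRR
RRRRRR
RRRRRR
RBRRRR
RRRRRR
RRKKRR
RRKKRR
RRKKRR
After op 4 fill(0,1,K) [47 cells changed]:
KKKKKK
KKKKKK
KKKKKK
KKKKKK
KBKKKK
KKKKKK
KKKKKK
KKKKKK
KKKKKK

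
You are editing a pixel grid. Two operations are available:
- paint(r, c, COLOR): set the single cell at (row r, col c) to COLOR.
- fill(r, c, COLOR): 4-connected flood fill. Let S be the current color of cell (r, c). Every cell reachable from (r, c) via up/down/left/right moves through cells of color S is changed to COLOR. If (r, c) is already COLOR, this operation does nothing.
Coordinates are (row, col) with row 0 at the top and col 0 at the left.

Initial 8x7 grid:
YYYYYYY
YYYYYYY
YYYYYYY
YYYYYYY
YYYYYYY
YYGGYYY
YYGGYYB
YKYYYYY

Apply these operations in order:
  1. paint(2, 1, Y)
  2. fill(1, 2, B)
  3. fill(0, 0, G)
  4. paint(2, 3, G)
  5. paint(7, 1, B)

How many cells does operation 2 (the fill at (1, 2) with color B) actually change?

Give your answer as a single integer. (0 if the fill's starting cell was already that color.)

After op 1 paint(2,1,Y):
YYYYYYY
YYYYYYY
YYYYYYY
YYYYYYY
YYYYYYY
YYGGYYY
YYGGYYB
YKYYYYY
After op 2 fill(1,2,B) [50 cells changed]:
BBBBBBB
BBBBBBB
BBBBBBB
BBBBBBB
BBBBBBB
BBGGBBB
BBGGBBB
BKBBBBB

Answer: 50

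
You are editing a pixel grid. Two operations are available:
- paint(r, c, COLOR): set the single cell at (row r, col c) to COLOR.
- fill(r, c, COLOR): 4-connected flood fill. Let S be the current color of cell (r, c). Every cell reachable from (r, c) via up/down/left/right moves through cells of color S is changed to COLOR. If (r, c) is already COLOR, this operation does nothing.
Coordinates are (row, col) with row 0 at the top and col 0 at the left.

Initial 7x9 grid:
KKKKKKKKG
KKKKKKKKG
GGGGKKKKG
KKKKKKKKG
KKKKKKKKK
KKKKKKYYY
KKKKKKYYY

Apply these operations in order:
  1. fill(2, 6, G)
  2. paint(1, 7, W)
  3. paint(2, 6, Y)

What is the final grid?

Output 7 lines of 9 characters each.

Answer: GGGGGGGGG
GGGGGGGWG
GGGGGGYGG
GGGGGGGGG
GGGGGGGGG
GGGGGGYYY
GGGGGGYYY

Derivation:
After op 1 fill(2,6,G) [49 cells changed]:
GGGGGGGGG
GGGGGGGGG
GGGGGGGGG
GGGGGGGGG
GGGGGGGGG
GGGGGGYYY
GGGGGGYYY
After op 2 paint(1,7,W):
GGGGGGGGG
GGGGGGGWG
GGGGGGGGG
GGGGGGGGG
GGGGGGGGG
GGGGGGYYY
GGGGGGYYY
After op 3 paint(2,6,Y):
GGGGGGGGG
GGGGGGGWG
GGGGGGYGG
GGGGGGGGG
GGGGGGGGG
GGGGGGYYY
GGGGGGYYY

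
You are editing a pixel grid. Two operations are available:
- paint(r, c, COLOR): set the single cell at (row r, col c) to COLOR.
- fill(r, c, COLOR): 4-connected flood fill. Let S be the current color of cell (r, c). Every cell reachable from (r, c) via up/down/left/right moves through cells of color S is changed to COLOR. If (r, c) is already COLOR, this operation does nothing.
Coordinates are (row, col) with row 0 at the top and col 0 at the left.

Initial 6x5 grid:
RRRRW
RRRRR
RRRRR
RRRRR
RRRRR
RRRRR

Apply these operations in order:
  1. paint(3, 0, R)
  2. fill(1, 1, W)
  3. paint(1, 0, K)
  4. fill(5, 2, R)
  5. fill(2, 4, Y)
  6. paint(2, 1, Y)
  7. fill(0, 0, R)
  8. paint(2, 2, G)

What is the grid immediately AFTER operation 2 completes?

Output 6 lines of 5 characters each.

Answer: WWWWW
WWWWW
WWWWW
WWWWW
WWWWW
WWWWW

Derivation:
After op 1 paint(3,0,R):
RRRRW
RRRRR
RRRRR
RRRRR
RRRRR
RRRRR
After op 2 fill(1,1,W) [29 cells changed]:
WWWWW
WWWWW
WWWWW
WWWWW
WWWWW
WWWWW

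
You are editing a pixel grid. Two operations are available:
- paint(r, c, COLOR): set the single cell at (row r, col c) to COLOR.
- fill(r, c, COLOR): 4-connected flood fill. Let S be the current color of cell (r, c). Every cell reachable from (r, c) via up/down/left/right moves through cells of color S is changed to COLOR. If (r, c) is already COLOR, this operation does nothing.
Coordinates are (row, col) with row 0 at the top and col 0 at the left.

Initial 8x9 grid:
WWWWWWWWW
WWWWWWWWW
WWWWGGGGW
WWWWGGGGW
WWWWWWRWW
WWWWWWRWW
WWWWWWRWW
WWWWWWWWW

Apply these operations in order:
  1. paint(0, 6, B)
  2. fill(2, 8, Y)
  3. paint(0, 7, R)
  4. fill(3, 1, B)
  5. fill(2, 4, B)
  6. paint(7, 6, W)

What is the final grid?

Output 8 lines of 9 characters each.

Answer: BBBBBBBRB
BBBBBBBBB
BBBBBBBBB
BBBBBBBBB
BBBBBBRBB
BBBBBBRBB
BBBBBBRBB
BBBBBBWBB

Derivation:
After op 1 paint(0,6,B):
WWWWWWBWW
WWWWWWWWW
WWWWGGGGW
WWWWGGGGW
WWWWWWRWW
WWWWWWRWW
WWWWWWRWW
WWWWWWWWW
After op 2 fill(2,8,Y) [60 cells changed]:
YYYYYYBYY
YYYYYYYYY
YYYYGGGGY
YYYYGGGGY
YYYYYYRYY
YYYYYYRYY
YYYYYYRYY
YYYYYYYYY
After op 3 paint(0,7,R):
YYYYYYBRY
YYYYYYYYY
YYYYGGGGY
YYYYGGGGY
YYYYYYRYY
YYYYYYRYY
YYYYYYRYY
YYYYYYYYY
After op 4 fill(3,1,B) [59 cells changed]:
BBBBBBBRB
BBBBBBBBB
BBBBGGGGB
BBBBGGGGB
BBBBBBRBB
BBBBBBRBB
BBBBBBRBB
BBBBBBBBB
After op 5 fill(2,4,B) [8 cells changed]:
BBBBBBBRB
BBBBBBBBB
BBBBBBBBB
BBBBBBBBB
BBBBBBRBB
BBBBBBRBB
BBBBBBRBB
BBBBBBBBB
After op 6 paint(7,6,W):
BBBBBBBRB
BBBBBBBBB
BBBBBBBBB
BBBBBBBBB
BBBBBBRBB
BBBBBBRBB
BBBBBBRBB
BBBBBBWBB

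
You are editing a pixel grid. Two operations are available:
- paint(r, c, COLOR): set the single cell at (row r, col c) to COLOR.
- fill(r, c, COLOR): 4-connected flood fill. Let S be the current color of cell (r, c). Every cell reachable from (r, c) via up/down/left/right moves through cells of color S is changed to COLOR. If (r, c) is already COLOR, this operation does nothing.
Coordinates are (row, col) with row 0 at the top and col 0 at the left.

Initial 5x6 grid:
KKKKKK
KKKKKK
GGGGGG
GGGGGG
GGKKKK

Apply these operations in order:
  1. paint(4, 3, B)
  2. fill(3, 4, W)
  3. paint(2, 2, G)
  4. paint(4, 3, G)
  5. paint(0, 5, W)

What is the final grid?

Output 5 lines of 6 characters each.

Answer: KKKKKW
KKKKKK
WWGWWW
WWWWWW
WWKGKK

Derivation:
After op 1 paint(4,3,B):
KKKKKK
KKKKKK
GGGGGG
GGGGGG
GGKBKK
After op 2 fill(3,4,W) [14 cells changed]:
KKKKKK
KKKKKK
WWWWWW
WWWWWW
WWKBKK
After op 3 paint(2,2,G):
KKKKKK
KKKKKK
WWGWWW
WWWWWW
WWKBKK
After op 4 paint(4,3,G):
KKKKKK
KKKKKK
WWGWWW
WWWWWW
WWKGKK
After op 5 paint(0,5,W):
KKKKKW
KKKKKK
WWGWWW
WWWWWW
WWKGKK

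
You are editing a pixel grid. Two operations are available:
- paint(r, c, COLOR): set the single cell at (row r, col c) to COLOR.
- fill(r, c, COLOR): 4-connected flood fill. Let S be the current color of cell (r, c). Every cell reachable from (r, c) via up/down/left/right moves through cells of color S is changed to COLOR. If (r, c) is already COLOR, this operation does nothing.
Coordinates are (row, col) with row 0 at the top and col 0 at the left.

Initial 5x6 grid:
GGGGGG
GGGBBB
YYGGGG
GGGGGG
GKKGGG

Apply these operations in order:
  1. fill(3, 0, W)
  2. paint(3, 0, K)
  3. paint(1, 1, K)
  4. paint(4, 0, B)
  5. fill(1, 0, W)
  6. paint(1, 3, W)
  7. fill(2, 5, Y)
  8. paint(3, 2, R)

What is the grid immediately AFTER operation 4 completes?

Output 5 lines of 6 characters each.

After op 1 fill(3,0,W) [23 cells changed]:
WWWWWW
WWWBBB
YYWWWW
WWWWWW
WKKWWW
After op 2 paint(3,0,K):
WWWWWW
WWWBBB
YYWWWW
KWWWWW
WKKWWW
After op 3 paint(1,1,K):
WWWWWW
WKWBBB
YYWWWW
KWWWWW
WKKWWW
After op 4 paint(4,0,B):
WWWWWW
WKWBBB
YYWWWW
KWWWWW
BKKWWW

Answer: WWWWWW
WKWBBB
YYWWWW
KWWWWW
BKKWWW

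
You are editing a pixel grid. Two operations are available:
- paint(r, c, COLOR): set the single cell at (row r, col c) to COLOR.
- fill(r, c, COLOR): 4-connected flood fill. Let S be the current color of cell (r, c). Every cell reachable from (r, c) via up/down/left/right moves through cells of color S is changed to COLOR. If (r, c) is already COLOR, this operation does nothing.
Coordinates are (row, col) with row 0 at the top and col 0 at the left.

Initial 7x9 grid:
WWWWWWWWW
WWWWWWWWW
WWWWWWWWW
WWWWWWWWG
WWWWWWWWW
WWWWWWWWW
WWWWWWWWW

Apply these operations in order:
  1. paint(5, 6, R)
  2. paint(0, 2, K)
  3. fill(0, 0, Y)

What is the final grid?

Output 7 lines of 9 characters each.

After op 1 paint(5,6,R):
WWWWWWWWW
WWWWWWWWW
WWWWWWWWW
WWWWWWWWG
WWWWWWWWW
WWWWWWRWW
WWWWWWWWW
After op 2 paint(0,2,K):
WWKWWWWWW
WWWWWWWWW
WWWWWWWWW
WWWWWWWWG
WWWWWWWWW
WWWWWWRWW
WWWWWWWWW
After op 3 fill(0,0,Y) [60 cells changed]:
YYKYYYYYY
YYYYYYYYY
YYYYYYYYY
YYYYYYYYG
YYYYYYYYY
YYYYYYRYY
YYYYYYYYY

Answer: YYKYYYYYY
YYYYYYYYY
YYYYYYYYY
YYYYYYYYG
YYYYYYYYY
YYYYYYRYY
YYYYYYYYY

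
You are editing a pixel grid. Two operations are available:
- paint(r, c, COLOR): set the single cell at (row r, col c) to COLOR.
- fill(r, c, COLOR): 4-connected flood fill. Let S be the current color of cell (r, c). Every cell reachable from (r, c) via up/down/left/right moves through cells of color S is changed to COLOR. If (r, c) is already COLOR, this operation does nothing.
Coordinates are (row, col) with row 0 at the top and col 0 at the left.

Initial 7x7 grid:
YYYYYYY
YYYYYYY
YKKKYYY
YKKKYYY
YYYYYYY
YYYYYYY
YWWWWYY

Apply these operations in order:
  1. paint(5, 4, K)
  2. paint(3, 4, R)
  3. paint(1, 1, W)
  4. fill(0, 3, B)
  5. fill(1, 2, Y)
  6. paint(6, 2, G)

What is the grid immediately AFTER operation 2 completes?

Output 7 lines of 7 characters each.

After op 1 paint(5,4,K):
YYYYYYY
YYYYYYY
YKKKYYY
YKKKYYY
YYYYYYY
YYYYKYY
YWWWWYY
After op 2 paint(3,4,R):
YYYYYYY
YYYYYYY
YKKKYYY
YKKKRYY
YYYYYYY
YYYYKYY
YWWWWYY

Answer: YYYYYYY
YYYYYYY
YKKKYYY
YKKKRYY
YYYYYYY
YYYYKYY
YWWWWYY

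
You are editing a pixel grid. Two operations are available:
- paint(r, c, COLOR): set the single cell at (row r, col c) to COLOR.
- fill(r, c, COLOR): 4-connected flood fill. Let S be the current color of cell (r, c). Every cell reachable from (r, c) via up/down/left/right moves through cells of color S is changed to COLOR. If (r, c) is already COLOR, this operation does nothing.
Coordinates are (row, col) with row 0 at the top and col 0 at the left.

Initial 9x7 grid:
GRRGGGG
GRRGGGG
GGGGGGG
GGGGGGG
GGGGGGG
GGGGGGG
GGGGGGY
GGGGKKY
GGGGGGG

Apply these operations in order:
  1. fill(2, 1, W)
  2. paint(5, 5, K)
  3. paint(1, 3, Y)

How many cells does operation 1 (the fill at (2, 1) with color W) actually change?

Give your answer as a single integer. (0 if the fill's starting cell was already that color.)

Answer: 55

Derivation:
After op 1 fill(2,1,W) [55 cells changed]:
WRRWWWW
WRRWWWW
WWWWWWW
WWWWWWW
WWWWWWW
WWWWWWW
WWWWWWY
WWWWKKY
WWWWWWW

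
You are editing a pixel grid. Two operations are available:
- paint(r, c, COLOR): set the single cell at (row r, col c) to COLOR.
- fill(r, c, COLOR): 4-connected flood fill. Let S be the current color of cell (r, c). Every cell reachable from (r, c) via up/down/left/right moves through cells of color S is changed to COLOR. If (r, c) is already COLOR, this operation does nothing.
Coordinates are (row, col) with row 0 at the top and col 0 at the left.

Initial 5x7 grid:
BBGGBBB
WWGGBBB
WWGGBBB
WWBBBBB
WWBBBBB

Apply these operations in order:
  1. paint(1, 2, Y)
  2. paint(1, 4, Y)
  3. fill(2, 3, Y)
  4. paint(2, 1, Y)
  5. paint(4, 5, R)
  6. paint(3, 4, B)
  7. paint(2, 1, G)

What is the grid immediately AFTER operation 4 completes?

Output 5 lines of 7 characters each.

After op 1 paint(1,2,Y):
BBGGBBB
WWYGBBB
WWGGBBB
WWBBBBB
WWBBBBB
After op 2 paint(1,4,Y):
BBGGBBB
WWYGYBB
WWGGBBB
WWBBBBB
WWBBBBB
After op 3 fill(2,3,Y) [5 cells changed]:
BBYYBBB
WWYYYBB
WWYYBBB
WWBBBBB
WWBBBBB
After op 4 paint(2,1,Y):
BBYYBBB
WWYYYBB
WYYYBBB
WWBBBBB
WWBBBBB

Answer: BBYYBBB
WWYYYBB
WYYYBBB
WWBBBBB
WWBBBBB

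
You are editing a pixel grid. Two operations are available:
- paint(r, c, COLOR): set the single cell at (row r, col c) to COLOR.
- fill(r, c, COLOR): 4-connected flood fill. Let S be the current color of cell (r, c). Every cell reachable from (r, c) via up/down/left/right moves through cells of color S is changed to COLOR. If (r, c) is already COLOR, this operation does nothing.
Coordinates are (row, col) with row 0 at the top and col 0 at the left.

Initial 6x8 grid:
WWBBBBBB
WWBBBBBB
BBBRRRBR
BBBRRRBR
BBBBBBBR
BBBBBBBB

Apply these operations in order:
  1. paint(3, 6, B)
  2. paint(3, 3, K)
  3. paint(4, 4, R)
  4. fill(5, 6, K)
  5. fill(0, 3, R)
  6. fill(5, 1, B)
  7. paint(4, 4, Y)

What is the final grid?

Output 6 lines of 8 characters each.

After op 1 paint(3,6,B):
WWBBBBBB
WWBBBBBB
BBBRRRBR
BBBRRRBR
BBBBBBBR
BBBBBBBB
After op 2 paint(3,3,K):
WWBBBBBB
WWBBBBBB
BBBRRRBR
BBBKRRBR
BBBBBBBR
BBBBBBBB
After op 3 paint(4,4,R):
WWBBBBBB
WWBBBBBB
BBBRRRBR
BBBKRRBR
BBBBRBBR
BBBBBBBB
After op 4 fill(5,6,K) [34 cells changed]:
WWKKKKKK
WWKKKKKK
KKKRRRKR
KKKKRRKR
KKKKRKKR
KKKKKKKK
After op 5 fill(0,3,R) [35 cells changed]:
WWRRRRRR
WWRRRRRR
RRRRRRRR
RRRRRRRR
RRRRRRRR
RRRRRRRR
After op 6 fill(5,1,B) [44 cells changed]:
WWBBBBBB
WWBBBBBB
BBBBBBBB
BBBBBBBB
BBBBBBBB
BBBBBBBB
After op 7 paint(4,4,Y):
WWBBBBBB
WWBBBBBB
BBBBBBBB
BBBBBBBB
BBBBYBBB
BBBBBBBB

Answer: WWBBBBBB
WWBBBBBB
BBBBBBBB
BBBBBBBB
BBBBYBBB
BBBBBBBB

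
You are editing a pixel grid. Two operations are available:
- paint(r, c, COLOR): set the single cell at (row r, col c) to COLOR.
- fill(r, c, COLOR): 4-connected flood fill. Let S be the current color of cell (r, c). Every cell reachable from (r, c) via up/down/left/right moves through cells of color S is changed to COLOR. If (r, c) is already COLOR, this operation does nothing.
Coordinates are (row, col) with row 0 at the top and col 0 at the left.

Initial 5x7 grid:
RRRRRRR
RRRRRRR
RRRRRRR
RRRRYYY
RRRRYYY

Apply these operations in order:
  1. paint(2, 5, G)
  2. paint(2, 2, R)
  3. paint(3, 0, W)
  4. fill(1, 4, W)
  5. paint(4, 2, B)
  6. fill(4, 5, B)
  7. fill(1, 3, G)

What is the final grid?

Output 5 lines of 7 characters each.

After op 1 paint(2,5,G):
RRRRRRR
RRRRRRR
RRRRRGR
RRRRYYY
RRRRYYY
After op 2 paint(2,2,R):
RRRRRRR
RRRRRRR
RRRRRGR
RRRRYYY
RRRRYYY
After op 3 paint(3,0,W):
RRRRRRR
RRRRRRR
RRRRRGR
WRRRYYY
RRRRYYY
After op 4 fill(1,4,W) [27 cells changed]:
WWWWWWW
WWWWWWW
WWWWWGW
WWWWYYY
WWWWYYY
After op 5 paint(4,2,B):
WWWWWWW
WWWWWWW
WWWWWGW
WWWWYYY
WWBWYYY
After op 6 fill(4,5,B) [6 cells changed]:
WWWWWWW
WWWWWWW
WWWWWGW
WWWWBBB
WWBWBBB
After op 7 fill(1,3,G) [27 cells changed]:
GGGGGGG
GGGGGGG
GGGGGGG
GGGGBBB
GGBGBBB

Answer: GGGGGGG
GGGGGGG
GGGGGGG
GGGGBBB
GGBGBBB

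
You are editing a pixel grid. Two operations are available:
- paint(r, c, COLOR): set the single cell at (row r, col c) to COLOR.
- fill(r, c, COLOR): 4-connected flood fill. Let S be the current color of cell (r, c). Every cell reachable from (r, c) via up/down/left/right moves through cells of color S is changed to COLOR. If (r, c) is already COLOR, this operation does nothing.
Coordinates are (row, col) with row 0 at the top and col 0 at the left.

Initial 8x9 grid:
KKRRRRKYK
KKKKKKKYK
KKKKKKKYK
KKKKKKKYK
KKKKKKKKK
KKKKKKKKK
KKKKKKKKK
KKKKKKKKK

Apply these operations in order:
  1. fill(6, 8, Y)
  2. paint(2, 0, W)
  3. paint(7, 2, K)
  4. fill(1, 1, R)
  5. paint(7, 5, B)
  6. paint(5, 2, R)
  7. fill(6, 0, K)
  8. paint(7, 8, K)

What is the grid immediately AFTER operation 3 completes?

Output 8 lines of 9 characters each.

After op 1 fill(6,8,Y) [64 cells changed]:
YYRRRRYYY
YYYYYYYYY
YYYYYYYYY
YYYYYYYYY
YYYYYYYYY
YYYYYYYYY
YYYYYYYYY
YYYYYYYYY
After op 2 paint(2,0,W):
YYRRRRYYY
YYYYYYYYY
WYYYYYYYY
YYYYYYYYY
YYYYYYYYY
YYYYYYYYY
YYYYYYYYY
YYYYYYYYY
After op 3 paint(7,2,K):
YYRRRRYYY
YYYYYYYYY
WYYYYYYYY
YYYYYYYYY
YYYYYYYYY
YYYYYYYYY
YYYYYYYYY
YYKYYYYYY

Answer: YYRRRRYYY
YYYYYYYYY
WYYYYYYYY
YYYYYYYYY
YYYYYYYYY
YYYYYYYYY
YYYYYYYYY
YYKYYYYYY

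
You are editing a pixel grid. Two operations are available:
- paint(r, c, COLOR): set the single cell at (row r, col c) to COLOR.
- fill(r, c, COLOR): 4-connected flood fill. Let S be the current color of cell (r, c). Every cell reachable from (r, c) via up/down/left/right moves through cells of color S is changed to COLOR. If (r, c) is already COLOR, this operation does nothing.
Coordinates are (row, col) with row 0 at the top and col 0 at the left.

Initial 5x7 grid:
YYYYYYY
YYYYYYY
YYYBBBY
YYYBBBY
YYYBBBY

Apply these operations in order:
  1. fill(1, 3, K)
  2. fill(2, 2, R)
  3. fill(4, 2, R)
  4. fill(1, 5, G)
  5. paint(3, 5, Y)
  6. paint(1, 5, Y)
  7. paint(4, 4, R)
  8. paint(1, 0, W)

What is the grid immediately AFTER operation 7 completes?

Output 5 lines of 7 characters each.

Answer: GGGGGGG
GGGGGYG
GGGBBBG
GGGBBYG
GGGBRBG

Derivation:
After op 1 fill(1,3,K) [26 cells changed]:
KKKKKKK
KKKKKKK
KKKBBBK
KKKBBBK
KKKBBBK
After op 2 fill(2,2,R) [26 cells changed]:
RRRRRRR
RRRRRRR
RRRBBBR
RRRBBBR
RRRBBBR
After op 3 fill(4,2,R) [0 cells changed]:
RRRRRRR
RRRRRRR
RRRBBBR
RRRBBBR
RRRBBBR
After op 4 fill(1,5,G) [26 cells changed]:
GGGGGGG
GGGGGGG
GGGBBBG
GGGBBBG
GGGBBBG
After op 5 paint(3,5,Y):
GGGGGGG
GGGGGGG
GGGBBBG
GGGBBYG
GGGBBBG
After op 6 paint(1,5,Y):
GGGGGGG
GGGGGYG
GGGBBBG
GGGBBYG
GGGBBBG
After op 7 paint(4,4,R):
GGGGGGG
GGGGGYG
GGGBBBG
GGGBBYG
GGGBRBG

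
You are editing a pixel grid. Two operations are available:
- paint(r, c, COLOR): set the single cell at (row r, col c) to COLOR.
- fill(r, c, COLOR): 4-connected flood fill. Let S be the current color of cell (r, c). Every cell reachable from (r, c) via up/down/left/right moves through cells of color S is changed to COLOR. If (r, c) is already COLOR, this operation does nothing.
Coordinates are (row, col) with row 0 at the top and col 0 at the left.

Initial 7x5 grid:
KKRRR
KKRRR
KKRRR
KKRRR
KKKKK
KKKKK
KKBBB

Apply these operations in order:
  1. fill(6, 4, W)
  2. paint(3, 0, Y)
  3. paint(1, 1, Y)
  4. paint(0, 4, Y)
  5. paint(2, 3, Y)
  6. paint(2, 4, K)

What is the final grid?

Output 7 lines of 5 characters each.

After op 1 fill(6,4,W) [3 cells changed]:
KKRRR
KKRRR
KKRRR
KKRRR
KKKKK
KKKKK
KKWWW
After op 2 paint(3,0,Y):
KKRRR
KKRRR
KKRRR
YKRRR
KKKKK
KKKKK
KKWWW
After op 3 paint(1,1,Y):
KKRRR
KYRRR
KKRRR
YKRRR
KKKKK
KKKKK
KKWWW
After op 4 paint(0,4,Y):
KKRRY
KYRRR
KKRRR
YKRRR
KKKKK
KKKKK
KKWWW
After op 5 paint(2,3,Y):
KKRRY
KYRRR
KKRYR
YKRRR
KKKKK
KKKKK
KKWWW
After op 6 paint(2,4,K):
KKRRY
KYRRR
KKRYK
YKRRR
KKKKK
KKKKK
KKWWW

Answer: KKRRY
KYRRR
KKRYK
YKRRR
KKKKK
KKKKK
KKWWW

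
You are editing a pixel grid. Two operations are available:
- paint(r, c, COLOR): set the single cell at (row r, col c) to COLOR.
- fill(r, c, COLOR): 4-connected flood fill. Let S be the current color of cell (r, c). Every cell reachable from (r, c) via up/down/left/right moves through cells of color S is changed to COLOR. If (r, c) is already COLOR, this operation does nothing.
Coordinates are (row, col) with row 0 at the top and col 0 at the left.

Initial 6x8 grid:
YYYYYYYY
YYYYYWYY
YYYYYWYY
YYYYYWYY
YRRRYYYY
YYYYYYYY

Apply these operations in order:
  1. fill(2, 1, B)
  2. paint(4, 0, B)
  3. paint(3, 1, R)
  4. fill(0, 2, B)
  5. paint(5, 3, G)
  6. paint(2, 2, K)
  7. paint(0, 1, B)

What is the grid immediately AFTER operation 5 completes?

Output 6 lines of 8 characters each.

Answer: BBBBBBBB
BBBBBWBB
BBBBBWBB
BRBBBWBB
BRRRBBBB
BBBGBBBB

Derivation:
After op 1 fill(2,1,B) [42 cells changed]:
BBBBBBBB
BBBBBWBB
BBBBBWBB
BBBBBWBB
BRRRBBBB
BBBBBBBB
After op 2 paint(4,0,B):
BBBBBBBB
BBBBBWBB
BBBBBWBB
BBBBBWBB
BRRRBBBB
BBBBBBBB
After op 3 paint(3,1,R):
BBBBBBBB
BBBBBWBB
BBBBBWBB
BRBBBWBB
BRRRBBBB
BBBBBBBB
After op 4 fill(0,2,B) [0 cells changed]:
BBBBBBBB
BBBBBWBB
BBBBBWBB
BRBBBWBB
BRRRBBBB
BBBBBBBB
After op 5 paint(5,3,G):
BBBBBBBB
BBBBBWBB
BBBBBWBB
BRBBBWBB
BRRRBBBB
BBBGBBBB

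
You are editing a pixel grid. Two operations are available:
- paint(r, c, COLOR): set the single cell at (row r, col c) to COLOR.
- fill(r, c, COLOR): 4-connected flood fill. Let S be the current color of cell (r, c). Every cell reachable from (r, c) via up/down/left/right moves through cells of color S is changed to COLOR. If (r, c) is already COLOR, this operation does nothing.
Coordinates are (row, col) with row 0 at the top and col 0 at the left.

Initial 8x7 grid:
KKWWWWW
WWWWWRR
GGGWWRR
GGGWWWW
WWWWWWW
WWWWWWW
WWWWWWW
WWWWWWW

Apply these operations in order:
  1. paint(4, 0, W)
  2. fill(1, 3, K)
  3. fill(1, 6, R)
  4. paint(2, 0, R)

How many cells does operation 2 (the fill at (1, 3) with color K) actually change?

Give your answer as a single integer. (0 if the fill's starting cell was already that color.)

After op 1 paint(4,0,W):
KKWWWWW
WWWWWRR
GGGWWRR
GGGWWWW
WWWWWWW
WWWWWWW
WWWWWWW
WWWWWWW
After op 2 fill(1,3,K) [44 cells changed]:
KKKKKKK
KKKKKRR
GGGKKRR
GGGKKKK
KKKKKKK
KKKKKKK
KKKKKKK
KKKKKKK

Answer: 44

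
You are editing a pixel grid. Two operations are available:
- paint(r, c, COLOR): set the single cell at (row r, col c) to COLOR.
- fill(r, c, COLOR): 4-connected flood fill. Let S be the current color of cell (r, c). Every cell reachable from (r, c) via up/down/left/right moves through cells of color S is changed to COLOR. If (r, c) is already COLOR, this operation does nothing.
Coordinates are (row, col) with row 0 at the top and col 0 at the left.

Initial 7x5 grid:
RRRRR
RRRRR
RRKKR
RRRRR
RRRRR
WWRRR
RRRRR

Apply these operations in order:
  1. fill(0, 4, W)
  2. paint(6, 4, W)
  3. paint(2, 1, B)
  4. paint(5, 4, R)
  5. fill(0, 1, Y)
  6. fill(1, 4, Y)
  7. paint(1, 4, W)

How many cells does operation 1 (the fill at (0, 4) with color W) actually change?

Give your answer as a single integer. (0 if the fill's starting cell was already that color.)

After op 1 fill(0,4,W) [31 cells changed]:
WWWWW
WWWWW
WWKKW
WWWWW
WWWWW
WWWWW
WWWWW

Answer: 31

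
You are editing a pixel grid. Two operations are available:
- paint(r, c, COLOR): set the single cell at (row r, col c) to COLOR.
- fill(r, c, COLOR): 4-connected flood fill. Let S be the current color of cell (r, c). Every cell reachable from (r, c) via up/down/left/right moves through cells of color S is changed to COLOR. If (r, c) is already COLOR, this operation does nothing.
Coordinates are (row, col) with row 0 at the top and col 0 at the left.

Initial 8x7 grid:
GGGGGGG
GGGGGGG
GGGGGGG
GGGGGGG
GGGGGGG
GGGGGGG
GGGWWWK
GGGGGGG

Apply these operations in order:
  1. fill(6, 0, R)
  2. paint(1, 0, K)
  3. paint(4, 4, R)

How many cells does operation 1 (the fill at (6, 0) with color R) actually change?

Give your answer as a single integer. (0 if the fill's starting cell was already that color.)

After op 1 fill(6,0,R) [52 cells changed]:
RRRRRRR
RRRRRRR
RRRRRRR
RRRRRRR
RRRRRRR
RRRRRRR
RRRWWWK
RRRRRRR

Answer: 52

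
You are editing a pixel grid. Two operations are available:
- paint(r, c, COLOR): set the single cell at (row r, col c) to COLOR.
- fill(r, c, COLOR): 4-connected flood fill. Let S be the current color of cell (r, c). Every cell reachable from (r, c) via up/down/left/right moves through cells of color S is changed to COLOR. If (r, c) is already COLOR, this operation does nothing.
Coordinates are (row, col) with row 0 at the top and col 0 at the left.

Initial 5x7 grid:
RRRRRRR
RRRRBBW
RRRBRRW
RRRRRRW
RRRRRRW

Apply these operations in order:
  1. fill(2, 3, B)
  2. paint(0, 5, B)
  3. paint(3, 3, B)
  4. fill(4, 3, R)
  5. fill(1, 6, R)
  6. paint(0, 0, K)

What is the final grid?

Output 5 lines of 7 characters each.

After op 1 fill(2,3,B) [0 cells changed]:
RRRRRRR
RRRRBBW
RRRBRRW
RRRRRRW
RRRRRRW
After op 2 paint(0,5,B):
RRRRRBR
RRRRBBW
RRRBRRW
RRRRRRW
RRRRRRW
After op 3 paint(3,3,B):
RRRRRBR
RRRRBBW
RRRBRRW
RRRBRRW
RRRRRRW
After op 4 fill(4,3,R) [0 cells changed]:
RRRRRBR
RRRRBBW
RRRBRRW
RRRBRRW
RRRRRRW
After op 5 fill(1,6,R) [4 cells changed]:
RRRRRBR
RRRRBBR
RRRBRRR
RRRBRRR
RRRRRRR
After op 6 paint(0,0,K):
KRRRRBR
RRRRBBR
RRRBRRR
RRRBRRR
RRRRRRR

Answer: KRRRRBR
RRRRBBR
RRRBRRR
RRRBRRR
RRRRRRR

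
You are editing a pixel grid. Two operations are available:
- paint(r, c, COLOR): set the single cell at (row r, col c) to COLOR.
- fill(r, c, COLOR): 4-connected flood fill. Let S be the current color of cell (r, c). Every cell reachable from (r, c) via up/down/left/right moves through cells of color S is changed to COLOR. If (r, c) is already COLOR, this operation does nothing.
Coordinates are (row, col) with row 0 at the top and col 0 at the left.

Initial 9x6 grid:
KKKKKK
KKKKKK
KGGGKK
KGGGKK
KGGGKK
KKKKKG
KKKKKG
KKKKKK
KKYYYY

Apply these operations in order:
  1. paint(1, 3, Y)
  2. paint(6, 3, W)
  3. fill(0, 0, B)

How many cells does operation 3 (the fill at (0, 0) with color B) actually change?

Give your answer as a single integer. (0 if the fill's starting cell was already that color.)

Answer: 37

Derivation:
After op 1 paint(1,3,Y):
KKKKKK
KKKYKK
KGGGKK
KGGGKK
KGGGKK
KKKKKG
KKKKKG
KKKKKK
KKYYYY
After op 2 paint(6,3,W):
KKKKKK
KKKYKK
KGGGKK
KGGGKK
KGGGKK
KKKKKG
KKKWKG
KKKKKK
KKYYYY
After op 3 fill(0,0,B) [37 cells changed]:
BBBBBB
BBBYBB
BGGGBB
BGGGBB
BGGGBB
BBBBBG
BBBWBG
BBBBBB
BBYYYY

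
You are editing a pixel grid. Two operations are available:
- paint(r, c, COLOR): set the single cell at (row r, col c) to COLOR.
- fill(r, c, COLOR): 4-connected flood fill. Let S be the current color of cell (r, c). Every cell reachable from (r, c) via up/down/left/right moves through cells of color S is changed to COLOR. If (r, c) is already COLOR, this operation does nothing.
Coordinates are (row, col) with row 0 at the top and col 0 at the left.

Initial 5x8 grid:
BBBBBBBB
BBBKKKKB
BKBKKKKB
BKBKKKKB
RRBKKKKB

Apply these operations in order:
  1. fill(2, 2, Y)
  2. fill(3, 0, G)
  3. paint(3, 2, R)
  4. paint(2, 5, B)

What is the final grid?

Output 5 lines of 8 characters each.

After op 1 fill(2,2,Y) [20 cells changed]:
YYYYYYYY
YYYKKKKY
YKYKKKKY
YKYKKKKY
RRYKKKKY
After op 2 fill(3,0,G) [20 cells changed]:
GGGGGGGG
GGGKKKKG
GKGKKKKG
GKGKKKKG
RRGKKKKG
After op 3 paint(3,2,R):
GGGGGGGG
GGGKKKKG
GKGKKKKG
GKRKKKKG
RRGKKKKG
After op 4 paint(2,5,B):
GGGGGGGG
GGGKKKKG
GKGKKBKG
GKRKKKKG
RRGKKKKG

Answer: GGGGGGGG
GGGKKKKG
GKGKKBKG
GKRKKKKG
RRGKKKKG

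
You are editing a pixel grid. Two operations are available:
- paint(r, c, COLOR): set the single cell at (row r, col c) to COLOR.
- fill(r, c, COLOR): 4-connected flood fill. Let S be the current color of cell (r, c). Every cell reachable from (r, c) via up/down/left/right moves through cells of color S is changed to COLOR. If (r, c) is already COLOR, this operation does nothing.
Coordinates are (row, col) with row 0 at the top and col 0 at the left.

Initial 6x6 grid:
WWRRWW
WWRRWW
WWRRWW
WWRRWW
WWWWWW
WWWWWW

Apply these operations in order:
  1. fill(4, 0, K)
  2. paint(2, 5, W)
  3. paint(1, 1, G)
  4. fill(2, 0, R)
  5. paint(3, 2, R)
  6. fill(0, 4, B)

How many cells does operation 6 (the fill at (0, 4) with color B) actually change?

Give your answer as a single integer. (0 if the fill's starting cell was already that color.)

Answer: 34

Derivation:
After op 1 fill(4,0,K) [28 cells changed]:
KKRRKK
KKRRKK
KKRRKK
KKRRKK
KKKKKK
KKKKKK
After op 2 paint(2,5,W):
KKRRKK
KKRRKK
KKRRKW
KKRRKK
KKKKKK
KKKKKK
After op 3 paint(1,1,G):
KKRRKK
KGRRKK
KKRRKW
KKRRKK
KKKKKK
KKKKKK
After op 4 fill(2,0,R) [26 cells changed]:
RRRRRR
RGRRRR
RRRRRW
RRRRRR
RRRRRR
RRRRRR
After op 5 paint(3,2,R):
RRRRRR
RGRRRR
RRRRRW
RRRRRR
RRRRRR
RRRRRR
After op 6 fill(0,4,B) [34 cells changed]:
BBBBBB
BGBBBB
BBBBBW
BBBBBB
BBBBBB
BBBBBB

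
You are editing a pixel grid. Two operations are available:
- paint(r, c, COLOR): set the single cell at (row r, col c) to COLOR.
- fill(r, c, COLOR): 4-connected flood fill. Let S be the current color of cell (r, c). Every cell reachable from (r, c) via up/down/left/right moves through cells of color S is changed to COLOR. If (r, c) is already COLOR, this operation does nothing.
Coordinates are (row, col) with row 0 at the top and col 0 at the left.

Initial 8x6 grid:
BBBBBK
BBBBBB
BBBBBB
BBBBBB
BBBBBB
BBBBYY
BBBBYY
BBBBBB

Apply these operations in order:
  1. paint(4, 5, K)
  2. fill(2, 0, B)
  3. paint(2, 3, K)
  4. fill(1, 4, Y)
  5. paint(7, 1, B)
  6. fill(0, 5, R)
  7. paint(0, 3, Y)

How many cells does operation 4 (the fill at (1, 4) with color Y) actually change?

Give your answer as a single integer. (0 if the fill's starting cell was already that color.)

After op 1 paint(4,5,K):
BBBBBK
BBBBBB
BBBBBB
BBBBBB
BBBBBK
BBBBYY
BBBBYY
BBBBBB
After op 2 fill(2,0,B) [0 cells changed]:
BBBBBK
BBBBBB
BBBBBB
BBBBBB
BBBBBK
BBBBYY
BBBBYY
BBBBBB
After op 3 paint(2,3,K):
BBBBBK
BBBBBB
BBBKBB
BBBBBB
BBBBBK
BBBBYY
BBBBYY
BBBBBB
After op 4 fill(1,4,Y) [41 cells changed]:
YYYYYK
YYYYYY
YYYKYY
YYYYYY
YYYYYK
YYYYYY
YYYYYY
YYYYYY

Answer: 41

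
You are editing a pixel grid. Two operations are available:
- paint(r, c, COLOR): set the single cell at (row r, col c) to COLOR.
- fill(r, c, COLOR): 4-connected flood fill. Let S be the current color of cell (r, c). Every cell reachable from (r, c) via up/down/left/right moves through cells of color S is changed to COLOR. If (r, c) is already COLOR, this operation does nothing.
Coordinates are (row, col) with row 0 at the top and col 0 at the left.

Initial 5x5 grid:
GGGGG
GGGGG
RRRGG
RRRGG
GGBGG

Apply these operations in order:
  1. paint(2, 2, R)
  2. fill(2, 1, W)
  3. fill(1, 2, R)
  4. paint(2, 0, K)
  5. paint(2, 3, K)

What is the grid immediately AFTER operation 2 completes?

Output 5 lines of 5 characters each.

Answer: GGGGG
GGGGG
WWWGG
WWWGG
GGBGG

Derivation:
After op 1 paint(2,2,R):
GGGGG
GGGGG
RRRGG
RRRGG
GGBGG
After op 2 fill(2,1,W) [6 cells changed]:
GGGGG
GGGGG
WWWGG
WWWGG
GGBGG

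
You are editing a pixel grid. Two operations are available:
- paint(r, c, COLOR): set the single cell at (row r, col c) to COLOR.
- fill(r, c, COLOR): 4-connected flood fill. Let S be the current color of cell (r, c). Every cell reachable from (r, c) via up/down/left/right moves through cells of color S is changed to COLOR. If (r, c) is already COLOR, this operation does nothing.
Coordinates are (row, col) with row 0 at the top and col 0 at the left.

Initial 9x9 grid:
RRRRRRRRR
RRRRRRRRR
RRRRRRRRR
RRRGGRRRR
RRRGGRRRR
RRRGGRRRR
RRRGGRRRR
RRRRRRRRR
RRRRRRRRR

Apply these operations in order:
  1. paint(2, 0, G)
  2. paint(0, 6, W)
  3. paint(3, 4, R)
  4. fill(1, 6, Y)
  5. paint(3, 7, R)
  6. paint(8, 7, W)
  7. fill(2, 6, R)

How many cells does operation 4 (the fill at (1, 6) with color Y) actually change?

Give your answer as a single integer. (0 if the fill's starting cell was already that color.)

After op 1 paint(2,0,G):
RRRRRRRRR
RRRRRRRRR
GRRRRRRRR
RRRGGRRRR
RRRGGRRRR
RRRGGRRRR
RRRGGRRRR
RRRRRRRRR
RRRRRRRRR
After op 2 paint(0,6,W):
RRRRRRWRR
RRRRRRRRR
GRRRRRRRR
RRRGGRRRR
RRRGGRRRR
RRRGGRRRR
RRRGGRRRR
RRRRRRRRR
RRRRRRRRR
After op 3 paint(3,4,R):
RRRRRRWRR
RRRRRRRRR
GRRRRRRRR
RRRGRRRRR
RRRGGRRRR
RRRGGRRRR
RRRGGRRRR
RRRRRRRRR
RRRRRRRRR
After op 4 fill(1,6,Y) [72 cells changed]:
YYYYYYWYY
YYYYYYYYY
GYYYYYYYY
YYYGYYYYY
YYYGGYYYY
YYYGGYYYY
YYYGGYYYY
YYYYYYYYY
YYYYYYYYY

Answer: 72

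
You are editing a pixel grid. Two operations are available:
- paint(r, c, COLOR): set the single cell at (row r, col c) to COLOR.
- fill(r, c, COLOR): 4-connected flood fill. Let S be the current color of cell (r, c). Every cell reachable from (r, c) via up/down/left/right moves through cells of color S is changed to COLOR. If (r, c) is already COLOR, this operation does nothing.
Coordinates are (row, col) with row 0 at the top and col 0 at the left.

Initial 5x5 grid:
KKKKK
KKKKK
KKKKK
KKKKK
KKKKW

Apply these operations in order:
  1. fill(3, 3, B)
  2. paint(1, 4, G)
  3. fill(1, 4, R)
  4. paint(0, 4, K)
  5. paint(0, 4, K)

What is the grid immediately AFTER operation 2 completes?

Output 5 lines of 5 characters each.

After op 1 fill(3,3,B) [24 cells changed]:
BBBBB
BBBBB
BBBBB
BBBBB
BBBBW
After op 2 paint(1,4,G):
BBBBB
BBBBG
BBBBB
BBBBB
BBBBW

Answer: BBBBB
BBBBG
BBBBB
BBBBB
BBBBW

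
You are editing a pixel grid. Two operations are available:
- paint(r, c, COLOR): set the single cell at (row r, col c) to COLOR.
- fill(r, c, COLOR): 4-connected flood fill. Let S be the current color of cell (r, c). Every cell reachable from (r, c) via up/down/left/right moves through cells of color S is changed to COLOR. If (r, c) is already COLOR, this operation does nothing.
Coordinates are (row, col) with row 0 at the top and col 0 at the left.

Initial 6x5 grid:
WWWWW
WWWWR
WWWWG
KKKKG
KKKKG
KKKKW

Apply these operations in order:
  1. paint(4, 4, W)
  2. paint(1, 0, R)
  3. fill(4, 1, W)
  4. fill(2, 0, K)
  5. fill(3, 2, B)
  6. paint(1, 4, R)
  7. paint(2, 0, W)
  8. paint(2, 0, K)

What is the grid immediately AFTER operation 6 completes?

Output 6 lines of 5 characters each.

After op 1 paint(4,4,W):
WWWWW
WWWWR
WWWWG
KKKKG
KKKKW
KKKKW
After op 2 paint(1,0,R):
WWWWW
RWWWR
WWWWG
KKKKG
KKKKW
KKKKW
After op 3 fill(4,1,W) [12 cells changed]:
WWWWW
RWWWR
WWWWG
WWWWG
WWWWW
WWWWW
After op 4 fill(2,0,K) [26 cells changed]:
KKKKK
RKKKR
KKKKG
KKKKG
KKKKK
KKKKK
After op 5 fill(3,2,B) [26 cells changed]:
BBBBB
RBBBR
BBBBG
BBBBG
BBBBB
BBBBB
After op 6 paint(1,4,R):
BBBBB
RBBBR
BBBBG
BBBBG
BBBBB
BBBBB

Answer: BBBBB
RBBBR
BBBBG
BBBBG
BBBBB
BBBBB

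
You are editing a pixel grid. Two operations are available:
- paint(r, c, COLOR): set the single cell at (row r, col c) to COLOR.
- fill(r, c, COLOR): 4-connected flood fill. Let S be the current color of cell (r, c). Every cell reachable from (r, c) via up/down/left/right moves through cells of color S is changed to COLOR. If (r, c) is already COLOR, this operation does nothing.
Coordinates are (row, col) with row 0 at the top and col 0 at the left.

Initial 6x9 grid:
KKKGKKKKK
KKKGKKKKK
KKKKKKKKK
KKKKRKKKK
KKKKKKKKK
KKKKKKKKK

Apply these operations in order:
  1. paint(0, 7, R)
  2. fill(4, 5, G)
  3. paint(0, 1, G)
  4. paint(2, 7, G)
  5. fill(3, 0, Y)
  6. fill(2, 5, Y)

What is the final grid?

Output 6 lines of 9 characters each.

After op 1 paint(0,7,R):
KKKGKKKRK
KKKGKKKKK
KKKKKKKKK
KKKKRKKKK
KKKKKKKKK
KKKKKKKKK
After op 2 fill(4,5,G) [50 cells changed]:
GGGGGGGRG
GGGGGGGGG
GGGGGGGGG
GGGGRGGGG
GGGGGGGGG
GGGGGGGGG
After op 3 paint(0,1,G):
GGGGGGGRG
GGGGGGGGG
GGGGGGGGG
GGGGRGGGG
GGGGGGGGG
GGGGGGGGG
After op 4 paint(2,7,G):
GGGGGGGRG
GGGGGGGGG
GGGGGGGGG
GGGGRGGGG
GGGGGGGGG
GGGGGGGGG
After op 5 fill(3,0,Y) [52 cells changed]:
YYYYYYYRY
YYYYYYYYY
YYYYYYYYY
YYYYRYYYY
YYYYYYYYY
YYYYYYYYY
After op 6 fill(2,5,Y) [0 cells changed]:
YYYYYYYRY
YYYYYYYYY
YYYYYYYYY
YYYYRYYYY
YYYYYYYYY
YYYYYYYYY

Answer: YYYYYYYRY
YYYYYYYYY
YYYYYYYYY
YYYYRYYYY
YYYYYYYYY
YYYYYYYYY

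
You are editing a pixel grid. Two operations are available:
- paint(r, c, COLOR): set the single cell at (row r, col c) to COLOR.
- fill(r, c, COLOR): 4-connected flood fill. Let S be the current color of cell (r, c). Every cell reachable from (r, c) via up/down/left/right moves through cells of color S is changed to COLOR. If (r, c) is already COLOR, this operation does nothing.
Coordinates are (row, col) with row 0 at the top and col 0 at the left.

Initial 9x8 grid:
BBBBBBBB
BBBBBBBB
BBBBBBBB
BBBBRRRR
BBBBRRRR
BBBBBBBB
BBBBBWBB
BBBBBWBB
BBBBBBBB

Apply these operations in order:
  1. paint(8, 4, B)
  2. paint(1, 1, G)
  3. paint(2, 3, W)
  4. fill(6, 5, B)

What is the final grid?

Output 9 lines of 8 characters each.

Answer: BBBBBBBB
BGBBBBBB
BBBWBBBB
BBBBRRRR
BBBBRRRR
BBBBBBBB
BBBBBBBB
BBBBBBBB
BBBBBBBB

Derivation:
After op 1 paint(8,4,B):
BBBBBBBB
BBBBBBBB
BBBBBBBB
BBBBRRRR
BBBBRRRR
BBBBBBBB
BBBBBWBB
BBBBBWBB
BBBBBBBB
After op 2 paint(1,1,G):
BBBBBBBB
BGBBBBBB
BBBBBBBB
BBBBRRRR
BBBBRRRR
BBBBBBBB
BBBBBWBB
BBBBBWBB
BBBBBBBB
After op 3 paint(2,3,W):
BBBBBBBB
BGBBBBBB
BBBWBBBB
BBBBRRRR
BBBBRRRR
BBBBBBBB
BBBBBWBB
BBBBBWBB
BBBBBBBB
After op 4 fill(6,5,B) [2 cells changed]:
BBBBBBBB
BGBBBBBB
BBBWBBBB
BBBBRRRR
BBBBRRRR
BBBBBBBB
BBBBBBBB
BBBBBBBB
BBBBBBBB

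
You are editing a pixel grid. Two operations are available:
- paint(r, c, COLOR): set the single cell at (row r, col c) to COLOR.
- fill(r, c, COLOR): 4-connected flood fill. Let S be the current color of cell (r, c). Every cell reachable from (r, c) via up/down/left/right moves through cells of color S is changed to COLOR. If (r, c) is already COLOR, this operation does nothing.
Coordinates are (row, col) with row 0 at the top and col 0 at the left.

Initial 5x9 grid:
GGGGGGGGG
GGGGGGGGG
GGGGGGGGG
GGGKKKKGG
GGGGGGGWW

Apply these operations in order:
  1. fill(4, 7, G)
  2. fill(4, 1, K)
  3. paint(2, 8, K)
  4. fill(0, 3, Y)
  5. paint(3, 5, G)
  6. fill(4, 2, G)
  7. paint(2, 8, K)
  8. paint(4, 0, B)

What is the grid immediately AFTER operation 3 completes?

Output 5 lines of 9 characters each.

After op 1 fill(4,7,G) [2 cells changed]:
GGGGGGGGG
GGGGGGGGG
GGGGGGGGG
GGGKKKKGG
GGGGGGGGG
After op 2 fill(4,1,K) [41 cells changed]:
KKKKKKKKK
KKKKKKKKK
KKKKKKKKK
KKKKKKKKK
KKKKKKKKK
After op 3 paint(2,8,K):
KKKKKKKKK
KKKKKKKKK
KKKKKKKKK
KKKKKKKKK
KKKKKKKKK

Answer: KKKKKKKKK
KKKKKKKKK
KKKKKKKKK
KKKKKKKKK
KKKKKKKKK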